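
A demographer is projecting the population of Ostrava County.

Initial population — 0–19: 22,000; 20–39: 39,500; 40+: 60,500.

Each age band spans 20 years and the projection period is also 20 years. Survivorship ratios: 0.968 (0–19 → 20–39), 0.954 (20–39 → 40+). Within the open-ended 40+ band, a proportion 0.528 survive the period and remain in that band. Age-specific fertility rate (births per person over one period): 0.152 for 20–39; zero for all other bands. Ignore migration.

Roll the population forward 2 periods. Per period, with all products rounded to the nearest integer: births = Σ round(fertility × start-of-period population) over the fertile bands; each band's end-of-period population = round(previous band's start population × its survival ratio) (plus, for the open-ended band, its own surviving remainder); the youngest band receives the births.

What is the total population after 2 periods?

— Period 1 —
Births: 39500 * 0.152 = 6004
20–39: 22000 * 0.968 = 21296
40+: 39500 * 0.954 + 60500 * 0.528 = 37683 + 31944 = 69627
Giving 6004 / 21296 / 69627.
— Period 2 —
Births: 21296 * 0.152 = 3237
20–39: 6004 * 0.968 = 5812
40+: 21296 * 0.954 + 69627 * 0.528 = 20316 + 36763 = 57079
Giving 3237 / 5812 / 57079.
Total after period 2: 3237 + 5812 + 57079 = 66128

66128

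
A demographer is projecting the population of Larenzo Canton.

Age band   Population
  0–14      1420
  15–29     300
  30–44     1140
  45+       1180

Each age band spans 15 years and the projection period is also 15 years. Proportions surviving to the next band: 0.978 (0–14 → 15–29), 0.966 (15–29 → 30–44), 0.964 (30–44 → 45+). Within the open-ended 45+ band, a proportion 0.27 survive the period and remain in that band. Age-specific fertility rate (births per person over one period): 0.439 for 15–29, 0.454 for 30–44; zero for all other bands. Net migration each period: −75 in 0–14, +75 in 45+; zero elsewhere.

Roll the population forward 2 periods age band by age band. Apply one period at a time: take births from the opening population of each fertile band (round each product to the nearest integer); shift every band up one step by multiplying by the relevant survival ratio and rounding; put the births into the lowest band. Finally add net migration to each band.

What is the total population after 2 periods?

— Period 1 —
Births: 300 × 0.439 = 132 ; 1140 × 0.454 = 518 — total 650
15–29: 1420 × 0.978 = 1389
30–44: 300 × 0.966 = 290
45+: 1140 × 0.964 + 1180 × 0.27 = 1099 + 319 = 1418
Net migration: 0–14 − 75 → 575; 45+ + 75 → 1493
Population now: 0–14=575, 15–29=1389, 30–44=290, 45+=1493
— Period 2 —
Births: 1389 × 0.439 = 610 ; 290 × 0.454 = 132 — total 742
15–29: 575 × 0.978 = 562
30–44: 1389 × 0.966 = 1342
45+: 290 × 0.964 + 1493 × 0.27 = 280 + 403 = 683
Net migration: 0–14 − 75 → 667; 45+ + 75 → 758
Population now: 0–14=667, 15–29=562, 30–44=1342, 45+=758
Total after period 2: 667 + 562 + 1342 + 758 = 3329

3329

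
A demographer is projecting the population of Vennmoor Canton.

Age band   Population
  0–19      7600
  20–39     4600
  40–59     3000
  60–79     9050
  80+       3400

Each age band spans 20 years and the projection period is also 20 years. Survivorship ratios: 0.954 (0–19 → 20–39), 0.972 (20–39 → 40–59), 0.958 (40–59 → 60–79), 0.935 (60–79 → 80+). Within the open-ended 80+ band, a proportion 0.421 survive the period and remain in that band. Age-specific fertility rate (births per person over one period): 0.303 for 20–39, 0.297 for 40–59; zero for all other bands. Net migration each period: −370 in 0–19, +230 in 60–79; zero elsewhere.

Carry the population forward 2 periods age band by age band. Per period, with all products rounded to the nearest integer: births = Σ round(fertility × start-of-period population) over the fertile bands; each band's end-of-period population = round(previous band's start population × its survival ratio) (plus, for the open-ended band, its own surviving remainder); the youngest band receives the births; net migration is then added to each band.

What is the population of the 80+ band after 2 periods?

[period 1]
Births: 4600 × 0.303 = 1394  |  3000 × 0.297 = 891 — total 2285
20–39: 7600 × 0.954 = 7250
40–59: 4600 × 0.972 = 4471
60–79: 3000 × 0.958 = 2874
80+: 9050 × 0.935 + 3400 × 0.421 = 8462 + 1431 = 9893
Net migration: 0–19 − 370 → 1915; 60–79 + 230 → 3104
Giving 1915 / 7250 / 4471 / 3104 / 9893.
[period 2]
Births: 7250 × 0.303 = 2197  |  4471 × 0.297 = 1328 — total 3525
20–39: 1915 × 0.954 = 1827
40–59: 7250 × 0.972 = 7047
60–79: 4471 × 0.958 = 4283
80+: 3104 × 0.935 + 9893 × 0.421 = 2902 + 4165 = 7067
Net migration: 0–19 − 370 → 3155; 60–79 + 230 → 4513
Giving 3155 / 1827 / 7047 / 4513 / 7067.

7067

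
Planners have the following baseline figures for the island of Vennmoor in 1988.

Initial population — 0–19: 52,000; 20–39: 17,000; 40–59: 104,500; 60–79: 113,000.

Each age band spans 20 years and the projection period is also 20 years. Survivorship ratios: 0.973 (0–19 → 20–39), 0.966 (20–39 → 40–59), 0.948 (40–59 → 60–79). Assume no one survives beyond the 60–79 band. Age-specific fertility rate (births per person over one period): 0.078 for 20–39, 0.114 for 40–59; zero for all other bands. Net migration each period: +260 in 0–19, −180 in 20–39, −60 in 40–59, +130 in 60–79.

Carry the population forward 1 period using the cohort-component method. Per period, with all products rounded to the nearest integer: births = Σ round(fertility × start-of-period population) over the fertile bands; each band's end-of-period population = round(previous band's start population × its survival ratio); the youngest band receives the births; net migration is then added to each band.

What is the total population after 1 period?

Let band 1 be 0–19 through band 4 = 60–79.
[period 1]
Births: 17000 * 0.078 = 1326, 104500 * 0.114 = 11913 → 13239
Band 2: 52000 * 0.973 = 50596
Band 3: 17000 * 0.966 = 16422
Band 4: 104500 * 0.948 = 99066
Net migration: Band 1 + 260 → 13499; Band 2 − 180 → 50416; Band 3 − 60 → 16362; Band 4 + 130 → 99196
→ [13499, 50416, 16362, 99196]
Total after period 1: 13499 + 50416 + 16362 + 99196 = 179473

179473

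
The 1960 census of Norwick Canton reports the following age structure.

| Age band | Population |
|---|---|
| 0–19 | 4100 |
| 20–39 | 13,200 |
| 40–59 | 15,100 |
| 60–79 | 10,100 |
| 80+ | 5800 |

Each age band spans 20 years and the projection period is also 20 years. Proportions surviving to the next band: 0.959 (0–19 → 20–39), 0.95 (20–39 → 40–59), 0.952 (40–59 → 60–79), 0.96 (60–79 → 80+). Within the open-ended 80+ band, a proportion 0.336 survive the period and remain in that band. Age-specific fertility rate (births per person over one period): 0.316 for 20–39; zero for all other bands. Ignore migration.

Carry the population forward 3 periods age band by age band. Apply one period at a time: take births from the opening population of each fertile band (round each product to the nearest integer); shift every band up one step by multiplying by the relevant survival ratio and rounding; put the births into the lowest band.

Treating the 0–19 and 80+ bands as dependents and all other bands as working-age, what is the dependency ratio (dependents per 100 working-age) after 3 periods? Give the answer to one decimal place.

[period 1]
Births: 13200 × 0.316 = 4171
20–39: 4100 × 0.959 = 3932
40–59: 13200 × 0.95 = 12540
60–79: 15100 × 0.952 = 14375
80+: 10100 × 0.96 + 5800 × 0.336 = 9696 + 1949 = 11645
→ [4171, 3932, 12540, 14375, 11645]
[period 2]
Births: 3932 × 0.316 = 1243
20–39: 4171 × 0.959 = 4000
40–59: 3932 × 0.95 = 3735
60–79: 12540 × 0.952 = 11938
80+: 14375 × 0.96 + 11645 × 0.336 = 13800 + 3913 = 17713
→ [1243, 4000, 3735, 11938, 17713]
[period 3]
Births: 4000 × 0.316 = 1264
20–39: 1243 × 0.959 = 1192
40–59: 4000 × 0.95 = 3800
60–79: 3735 × 0.952 = 3556
80+: 11938 × 0.96 + 17713 × 0.336 = 11460 + 5952 = 17412
→ [1264, 1192, 3800, 3556, 17412]
Dependents (band 0–19 + band 80+) = 1264 + 17412 = 18676; working-age = 8548; ratio = 18676/8548 × 100 = 218.5

218.5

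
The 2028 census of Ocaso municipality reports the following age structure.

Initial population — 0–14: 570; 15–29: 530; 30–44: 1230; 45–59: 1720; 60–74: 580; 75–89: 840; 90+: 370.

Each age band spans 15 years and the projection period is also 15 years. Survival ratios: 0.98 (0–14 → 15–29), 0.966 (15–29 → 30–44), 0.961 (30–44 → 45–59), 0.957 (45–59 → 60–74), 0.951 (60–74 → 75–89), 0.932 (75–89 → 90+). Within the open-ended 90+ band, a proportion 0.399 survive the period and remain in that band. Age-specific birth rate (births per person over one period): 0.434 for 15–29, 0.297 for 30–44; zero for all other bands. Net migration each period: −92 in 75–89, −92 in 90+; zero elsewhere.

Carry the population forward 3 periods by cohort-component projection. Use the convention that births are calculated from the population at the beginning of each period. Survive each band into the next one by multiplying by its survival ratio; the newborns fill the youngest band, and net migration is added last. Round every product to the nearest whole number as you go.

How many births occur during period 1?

Period 1:
Births: 530 × 0.434 = 230  |  1230 × 0.297 = 365 ⇒ total 595
15–29: 570 × 0.98 = 559
30–44: 530 × 0.966 = 512
45–59: 1230 × 0.961 = 1182
60–74: 1720 × 0.957 = 1646
75–89: 580 × 0.951 = 552
90+: 840 × 0.932 + 370 × 0.399 = 783 + 148 = 931
Net migration: 75–89 − 92 → 460; 90+ − 92 → 839
→ [595, 559, 512, 1182, 1646, 460, 839]

595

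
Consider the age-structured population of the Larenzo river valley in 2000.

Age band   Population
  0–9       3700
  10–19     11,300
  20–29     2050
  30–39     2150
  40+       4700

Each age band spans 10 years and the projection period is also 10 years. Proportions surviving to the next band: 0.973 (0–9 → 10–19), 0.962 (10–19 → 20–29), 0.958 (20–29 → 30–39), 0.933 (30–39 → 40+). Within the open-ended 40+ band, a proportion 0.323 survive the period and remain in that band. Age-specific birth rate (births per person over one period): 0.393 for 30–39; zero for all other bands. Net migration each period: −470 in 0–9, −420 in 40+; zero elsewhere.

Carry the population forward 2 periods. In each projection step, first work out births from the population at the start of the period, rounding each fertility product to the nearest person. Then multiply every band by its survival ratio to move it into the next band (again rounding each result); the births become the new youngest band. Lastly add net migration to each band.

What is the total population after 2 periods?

16959

— Period 1 —
Births: 2150 * 0.393 = 845
10–19: 3700 * 0.973 = 3600
20–29: 11300 * 0.962 = 10871
30–39: 2050 * 0.958 = 1964
40+: 2150 * 0.933 + 4700 * 0.323 = 2006 + 1518 = 3524
Net migration: 0–9 − 470 → 375; 40+ − 420 → 3104
Giving 375 / 3600 / 10871 / 1964 / 3104.
— Period 2 —
Births: 1964 * 0.393 = 772
10–19: 375 * 0.973 = 365
20–29: 3600 * 0.962 = 3463
30–39: 10871 * 0.958 = 10414
40+: 1964 * 0.933 + 3104 * 0.323 = 1832 + 1003 = 2835
Net migration: 0–9 − 470 → 302; 40+ − 420 → 2415
Giving 302 / 365 / 3463 / 10414 / 2415.
Total after period 2: 302 + 365 + 3463 + 10414 + 2415 = 16959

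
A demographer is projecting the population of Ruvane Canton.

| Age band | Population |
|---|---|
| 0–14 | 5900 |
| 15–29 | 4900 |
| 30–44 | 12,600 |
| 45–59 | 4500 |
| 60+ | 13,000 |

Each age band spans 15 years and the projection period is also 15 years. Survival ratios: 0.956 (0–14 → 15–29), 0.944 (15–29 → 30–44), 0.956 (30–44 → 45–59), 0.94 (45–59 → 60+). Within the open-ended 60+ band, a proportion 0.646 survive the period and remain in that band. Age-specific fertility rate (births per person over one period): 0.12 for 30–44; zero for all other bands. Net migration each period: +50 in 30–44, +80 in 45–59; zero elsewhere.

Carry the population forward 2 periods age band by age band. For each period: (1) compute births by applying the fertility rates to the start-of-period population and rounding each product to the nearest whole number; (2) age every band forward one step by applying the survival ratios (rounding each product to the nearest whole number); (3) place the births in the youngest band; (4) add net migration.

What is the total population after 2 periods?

Numbering the bands 1..5 from youngest to oldest:
After projecting period 1:
Births: 12600 × 0.12 = 1512
Band 2: 5900 × 0.956 = 5640
Band 3: 4900 × 0.944 = 4626
Band 4: 12600 × 0.956 = 12046
Band 5: 4500 × 0.94 + 13000 × 0.646 = 4230 + 8398 = 12628
Net migration: Band 3 + 50 → 4676; Band 4 + 80 → 12126
Population now: 0–14=1512, 15–29=5640, 30–44=4676, 45–59=12126, 60+=12628
After projecting period 2:
Births: 4676 × 0.12 = 561
Band 2: 1512 × 0.956 = 1445
Band 3: 5640 × 0.944 = 5324
Band 4: 4676 × 0.956 = 4470
Band 5: 12126 × 0.94 + 12628 × 0.646 = 11398 + 8158 = 19556
Net migration: Band 3 + 50 → 5374; Band 4 + 80 → 4550
Population now: 0–14=561, 15–29=1445, 30–44=5374, 45–59=4550, 60+=19556
Total after period 2: 561 + 1445 + 5374 + 4550 + 19556 = 31486

31486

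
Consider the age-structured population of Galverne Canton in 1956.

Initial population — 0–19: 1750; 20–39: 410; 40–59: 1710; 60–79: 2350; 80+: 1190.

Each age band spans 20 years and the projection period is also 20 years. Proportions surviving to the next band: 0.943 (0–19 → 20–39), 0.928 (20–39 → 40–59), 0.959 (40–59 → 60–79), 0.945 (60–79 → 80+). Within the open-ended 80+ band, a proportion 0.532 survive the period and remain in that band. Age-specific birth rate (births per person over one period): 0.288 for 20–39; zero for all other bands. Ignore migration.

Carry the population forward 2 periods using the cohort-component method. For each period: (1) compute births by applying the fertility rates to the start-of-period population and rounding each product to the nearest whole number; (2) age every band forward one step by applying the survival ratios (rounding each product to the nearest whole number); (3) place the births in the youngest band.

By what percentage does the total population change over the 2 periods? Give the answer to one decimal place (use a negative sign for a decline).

-25.1

[period 1]
Births: 410 × 0.288 = 118
20–39: 1750 × 0.943 = 1650
40–59: 410 × 0.928 = 380
60–79: 1710 × 0.959 = 1640
80+: 2350 × 0.945 + 1190 × 0.532 = 2221 + 633 = 2854
End of period: [118, 1650, 380, 1640, 2854]
[period 2]
Births: 1650 × 0.288 = 475
20–39: 118 × 0.943 = 111
40–59: 1650 × 0.928 = 1531
60–79: 380 × 0.959 = 364
80+: 1640 × 0.945 + 2854 × 0.532 = 1550 + 1518 = 3068
End of period: [475, 111, 1531, 364, 3068]
Total: 7410 → 5549; change = -1861; percentage change = -25.1%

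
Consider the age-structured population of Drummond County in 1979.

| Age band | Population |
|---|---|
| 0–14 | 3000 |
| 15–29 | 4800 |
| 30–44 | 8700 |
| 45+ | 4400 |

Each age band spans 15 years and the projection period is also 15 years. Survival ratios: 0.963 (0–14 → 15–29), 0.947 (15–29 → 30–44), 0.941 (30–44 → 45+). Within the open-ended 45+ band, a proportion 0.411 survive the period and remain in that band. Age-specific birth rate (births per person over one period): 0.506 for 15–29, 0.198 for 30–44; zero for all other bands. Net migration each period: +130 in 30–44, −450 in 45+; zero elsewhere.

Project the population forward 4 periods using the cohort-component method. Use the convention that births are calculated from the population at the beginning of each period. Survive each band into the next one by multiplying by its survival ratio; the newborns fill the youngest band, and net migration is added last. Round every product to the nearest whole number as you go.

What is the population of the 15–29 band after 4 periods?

Call the bands 1 to 4, youngest first.
[period 1]
Births: 4800 × 0.506 = 2429  |  8700 × 0.198 = 1723 ⇒ total 4152
Band 2: 3000 × 0.963 = 2889
Band 3: 4800 × 0.947 = 4546
Band 4: 8700 × 0.941 + 4400 × 0.411 = 8187 + 1808 = 9995
Net migration: Band 3 + 130 → 4676; Band 4 − 450 → 9545
→ [4152, 2889, 4676, 9545]
[period 2]
Births: 2889 × 0.506 = 1462  |  4676 × 0.198 = 926 ⇒ total 2388
Band 2: 4152 × 0.963 = 3998
Band 3: 2889 × 0.947 = 2736
Band 4: 4676 × 0.941 + 9545 × 0.411 = 4400 + 3923 = 8323
Net migration: Band 3 + 130 → 2866; Band 4 − 450 → 7873
→ [2388, 3998, 2866, 7873]
[period 3]
Births: 3998 × 0.506 = 2023  |  2866 × 0.198 = 567 ⇒ total 2590
Band 2: 2388 × 0.963 = 2300
Band 3: 3998 × 0.947 = 3786
Band 4: 2866 × 0.941 + 7873 × 0.411 = 2697 + 3236 = 5933
Net migration: Band 3 + 130 → 3916; Band 4 − 450 → 5483
→ [2590, 2300, 3916, 5483]
[period 4]
Births: 2300 × 0.506 = 1164  |  3916 × 0.198 = 775 ⇒ total 1939
Band 2: 2590 × 0.963 = 2494
Band 3: 2300 × 0.947 = 2178
Band 4: 3916 × 0.941 + 5483 × 0.411 = 3685 + 2254 = 5939
Net migration: Band 3 + 130 → 2308; Band 4 − 450 → 5489
→ [1939, 2494, 2308, 5489]

2494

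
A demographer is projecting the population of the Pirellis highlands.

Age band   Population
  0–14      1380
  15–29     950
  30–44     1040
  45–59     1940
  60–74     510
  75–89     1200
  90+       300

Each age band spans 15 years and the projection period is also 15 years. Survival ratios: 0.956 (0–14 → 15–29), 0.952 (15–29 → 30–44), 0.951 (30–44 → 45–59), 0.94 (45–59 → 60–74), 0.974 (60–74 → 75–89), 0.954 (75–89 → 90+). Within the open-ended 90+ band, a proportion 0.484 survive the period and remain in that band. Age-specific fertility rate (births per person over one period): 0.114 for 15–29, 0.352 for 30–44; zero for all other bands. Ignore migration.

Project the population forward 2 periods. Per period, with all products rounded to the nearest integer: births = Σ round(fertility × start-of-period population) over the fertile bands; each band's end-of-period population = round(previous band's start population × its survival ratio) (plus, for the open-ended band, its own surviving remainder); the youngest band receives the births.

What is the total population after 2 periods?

Let band 1 be 0–14 through band 7 = 90+.
After projecting period 1:
Births: 950 × 0.114 = 108 ; 1040 × 0.352 = 366 — total 474
Band 2: 1380 × 0.956 = 1319
Band 3: 950 × 0.952 = 904
Band 4: 1040 × 0.951 = 989
Band 5: 1940 × 0.94 = 1824
Band 6: 510 × 0.974 = 497
Band 7: 1200 × 0.954 + 300 × 0.484 = 1145 + 145 = 1290
→ [474, 1319, 904, 989, 1824, 497, 1290]
After projecting period 2:
Births: 1319 × 0.114 = 150 ; 904 × 0.352 = 318 — total 468
Band 2: 474 × 0.956 = 453
Band 3: 1319 × 0.952 = 1256
Band 4: 904 × 0.951 = 860
Band 5: 989 × 0.94 = 930
Band 6: 1824 × 0.974 = 1777
Band 7: 497 × 0.954 + 1290 × 0.484 = 474 + 624 = 1098
→ [468, 453, 1256, 860, 930, 1777, 1098]
Total after period 2: 468 + 453 + 1256 + 860 + 930 + 1777 + 1098 = 6842

6842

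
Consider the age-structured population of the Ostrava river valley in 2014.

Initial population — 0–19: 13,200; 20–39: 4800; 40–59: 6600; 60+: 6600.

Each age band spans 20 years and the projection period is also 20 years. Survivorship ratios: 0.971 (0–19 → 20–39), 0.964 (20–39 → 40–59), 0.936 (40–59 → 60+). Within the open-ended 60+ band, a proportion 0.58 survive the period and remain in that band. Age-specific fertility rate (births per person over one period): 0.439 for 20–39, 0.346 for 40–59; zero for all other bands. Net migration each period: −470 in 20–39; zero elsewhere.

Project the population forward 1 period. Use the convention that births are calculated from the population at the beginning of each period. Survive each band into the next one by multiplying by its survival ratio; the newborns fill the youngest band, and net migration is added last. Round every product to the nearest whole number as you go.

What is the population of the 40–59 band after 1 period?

Call the bands 1 to 4, youngest first.
Period 1.
Births: 4800 × 0.439 = 2107 ; 6600 × 0.346 = 2284 → total 4391
Band 2: 13200 × 0.971 = 12817
Band 3: 4800 × 0.964 = 4627
Band 4: 6600 × 0.936 + 6600 × 0.58 = 6178 + 3828 = 10006
Net migration: Band 2 − 470 → 12347
→ [4391, 12347, 4627, 10006]

4627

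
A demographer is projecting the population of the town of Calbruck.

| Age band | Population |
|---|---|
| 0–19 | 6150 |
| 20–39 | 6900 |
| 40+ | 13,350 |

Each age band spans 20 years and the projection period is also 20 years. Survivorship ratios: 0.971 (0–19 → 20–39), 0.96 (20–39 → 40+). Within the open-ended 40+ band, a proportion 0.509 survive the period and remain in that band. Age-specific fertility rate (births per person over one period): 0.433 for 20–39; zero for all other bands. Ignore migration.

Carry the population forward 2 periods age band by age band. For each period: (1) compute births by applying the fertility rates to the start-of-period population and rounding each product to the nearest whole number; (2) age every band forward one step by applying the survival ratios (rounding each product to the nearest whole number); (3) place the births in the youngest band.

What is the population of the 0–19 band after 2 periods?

— Period 1 —
Births: 6900 * 0.433 = 2988
20–39: 6150 * 0.971 = 5972
40+: 6900 * 0.96 + 13350 * 0.509 = 6624 + 6795 = 13419
Population now: 0–19=2988, 20–39=5972, 40+=13419
— Period 2 —
Births: 5972 * 0.433 = 2586
20–39: 2988 * 0.971 = 2901
40+: 5972 * 0.96 + 13419 * 0.509 = 5733 + 6830 = 12563
Population now: 0–19=2586, 20–39=2901, 40+=12563

2586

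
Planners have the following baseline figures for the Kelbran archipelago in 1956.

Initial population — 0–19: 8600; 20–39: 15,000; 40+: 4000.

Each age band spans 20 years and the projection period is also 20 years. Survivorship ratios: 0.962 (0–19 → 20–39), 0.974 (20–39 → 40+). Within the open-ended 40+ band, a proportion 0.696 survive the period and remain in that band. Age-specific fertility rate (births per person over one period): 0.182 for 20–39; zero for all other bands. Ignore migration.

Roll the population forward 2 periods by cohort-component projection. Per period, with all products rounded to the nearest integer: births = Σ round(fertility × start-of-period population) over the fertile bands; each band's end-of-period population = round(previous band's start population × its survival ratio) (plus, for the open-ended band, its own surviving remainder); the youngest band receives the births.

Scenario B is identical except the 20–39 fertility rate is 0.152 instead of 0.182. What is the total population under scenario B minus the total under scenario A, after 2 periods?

(Groups numbered youngest = 1 to oldest = 3.)
[period 1]
Births: 15000 × 0.182 = 2730
Group 2: 8600 × 0.962 = 8273
Group 3: 15000 × 0.974 + 4000 × 0.696 = 14610 + 2784 = 17394
End of period: [2730, 8273, 17394]
[period 2]
Births: 8273 × 0.182 = 1506
Group 2: 2730 × 0.962 = 2626
Group 3: 8273 × 0.974 + 17394 × 0.696 = 8058 + 12106 = 20164
End of period: [1506, 2626, 20164]
Scenario A total after 2 periods: 24296
Scenario B projection —
[period 1]
Births: 15000 × 0.152 = 2280
Group 2: 8600 × 0.962 = 8273
Group 3: 15000 × 0.974 + 4000 × 0.696 = 14610 + 2784 = 17394
End of period: [2280, 8273, 17394]
[period 2]
Births: 8273 × 0.152 = 1257
Group 2: 2280 × 0.962 = 2193
Group 3: 8273 × 0.974 + 17394 × 0.696 = 8058 + 12106 = 20164
End of period: [1257, 2193, 20164]
Scenario B total after 2 periods: 23614
Difference B − A = 23614 − 24296 = -682

-682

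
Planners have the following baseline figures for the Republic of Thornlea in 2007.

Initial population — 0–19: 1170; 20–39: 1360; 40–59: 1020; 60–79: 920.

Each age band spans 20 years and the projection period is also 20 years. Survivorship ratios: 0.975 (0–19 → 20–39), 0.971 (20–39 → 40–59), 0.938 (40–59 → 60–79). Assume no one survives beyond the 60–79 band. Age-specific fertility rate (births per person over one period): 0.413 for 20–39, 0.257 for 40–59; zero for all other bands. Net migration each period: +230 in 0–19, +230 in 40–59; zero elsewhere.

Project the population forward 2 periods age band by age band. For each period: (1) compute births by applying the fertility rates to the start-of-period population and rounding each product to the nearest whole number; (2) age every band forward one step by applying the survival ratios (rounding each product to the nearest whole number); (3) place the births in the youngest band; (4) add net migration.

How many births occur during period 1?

(Bands numbered youngest = 1 to oldest = 4.)
— Period 1 —
Births: 1360 * 0.413 = 562 ; 1020 * 0.257 = 262 — total 824
Band 2: 1170 * 0.975 = 1141
Band 3: 1360 * 0.971 = 1321
Band 4: 1020 * 0.938 = 957
Net migration: Band 1 + 230 → 1054; Band 3 + 230 → 1551
Giving 1054 / 1141 / 1551 / 957.

824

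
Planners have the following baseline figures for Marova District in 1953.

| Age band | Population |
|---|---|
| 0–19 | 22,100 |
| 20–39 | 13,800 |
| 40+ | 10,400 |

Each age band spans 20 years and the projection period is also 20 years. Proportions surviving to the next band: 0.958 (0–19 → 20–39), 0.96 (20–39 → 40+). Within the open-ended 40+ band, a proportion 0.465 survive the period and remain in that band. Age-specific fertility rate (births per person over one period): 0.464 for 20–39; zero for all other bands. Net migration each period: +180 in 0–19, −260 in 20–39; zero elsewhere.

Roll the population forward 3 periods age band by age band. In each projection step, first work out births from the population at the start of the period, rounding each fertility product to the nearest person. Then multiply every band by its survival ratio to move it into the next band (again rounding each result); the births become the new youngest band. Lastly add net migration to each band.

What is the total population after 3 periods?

(Bands numbered youngest = 1 to oldest = 3.)
After projecting period 1:
Births: 13800 × 0.464 = 6403
Band 2: 22100 × 0.958 = 21172
Band 3: 13800 × 0.96 + 10400 × 0.465 = 13248 + 4836 = 18084
Net migration: Band 1 + 180 → 6583; Band 2 − 260 → 20912
Population now: 0–19=6583, 20–39=20912, 40+=18084
After projecting period 2:
Births: 20912 × 0.464 = 9703
Band 2: 6583 × 0.958 = 6307
Band 3: 20912 × 0.96 + 18084 × 0.465 = 20076 + 8409 = 28485
Net migration: Band 1 + 180 → 9883; Band 2 − 260 → 6047
Population now: 0–19=9883, 20–39=6047, 40+=28485
After projecting period 3:
Births: 6047 × 0.464 = 2806
Band 2: 9883 × 0.958 = 9468
Band 3: 6047 × 0.96 + 28485 × 0.465 = 5805 + 13246 = 19051
Net migration: Band 1 + 180 → 2986; Band 2 − 260 → 9208
Population now: 0–19=2986, 20–39=9208, 40+=19051
Total after period 3: 2986 + 9208 + 19051 = 31245

31245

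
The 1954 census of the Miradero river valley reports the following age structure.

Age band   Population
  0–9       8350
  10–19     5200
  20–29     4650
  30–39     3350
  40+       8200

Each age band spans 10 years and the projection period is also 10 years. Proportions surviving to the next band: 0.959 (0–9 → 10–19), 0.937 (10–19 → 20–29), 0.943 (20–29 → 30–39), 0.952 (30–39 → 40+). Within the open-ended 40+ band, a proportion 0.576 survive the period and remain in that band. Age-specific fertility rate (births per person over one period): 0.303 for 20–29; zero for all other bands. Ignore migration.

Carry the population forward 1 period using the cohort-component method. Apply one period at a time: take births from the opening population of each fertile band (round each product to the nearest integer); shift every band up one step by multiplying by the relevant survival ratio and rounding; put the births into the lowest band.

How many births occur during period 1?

1409

Period 1.
Births: 4650 × 0.303 = 1409
10–19: 8350 × 0.959 = 8008
20–29: 5200 × 0.937 = 4872
30–39: 4650 × 0.943 = 4385
40+: 3350 × 0.952 + 8200 × 0.576 = 3189 + 4723 = 7912
→ [1409, 8008, 4872, 4385, 7912]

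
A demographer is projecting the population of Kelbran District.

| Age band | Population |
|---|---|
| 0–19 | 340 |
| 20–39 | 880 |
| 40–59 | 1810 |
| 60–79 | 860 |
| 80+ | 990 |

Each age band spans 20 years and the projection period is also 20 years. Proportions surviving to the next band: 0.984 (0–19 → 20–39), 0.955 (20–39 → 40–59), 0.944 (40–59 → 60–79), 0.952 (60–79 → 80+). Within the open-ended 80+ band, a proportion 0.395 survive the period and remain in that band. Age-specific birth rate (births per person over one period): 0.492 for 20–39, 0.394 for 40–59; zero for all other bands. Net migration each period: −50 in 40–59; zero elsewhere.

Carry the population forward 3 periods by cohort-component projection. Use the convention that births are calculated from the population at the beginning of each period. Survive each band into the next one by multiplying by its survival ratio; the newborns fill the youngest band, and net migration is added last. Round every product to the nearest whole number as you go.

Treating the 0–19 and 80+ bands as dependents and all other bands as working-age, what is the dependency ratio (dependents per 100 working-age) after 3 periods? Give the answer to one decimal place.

125.8

— Period 1 —
Births: 880 × 0.492 = 433  |  1810 × 0.394 = 713 → total 1146
20–39: 340 × 0.984 = 335
40–59: 880 × 0.955 = 840
60–79: 1810 × 0.944 = 1709
80+: 860 × 0.952 + 990 × 0.395 = 819 + 391 = 1210
Net migration: 40–59 − 50 → 790
Giving 1146 / 335 / 790 / 1709 / 1210.
— Period 2 —
Births: 335 × 0.492 = 165  |  790 × 0.394 = 311 → total 476
20–39: 1146 × 0.984 = 1128
40–59: 335 × 0.955 = 320
60–79: 790 × 0.944 = 746
80+: 1709 × 0.952 + 1210 × 0.395 = 1627 + 478 = 2105
Net migration: 40–59 − 50 → 270
Giving 476 / 1128 / 270 / 746 / 2105.
— Period 3 —
Births: 1128 × 0.492 = 555  |  270 × 0.394 = 106 → total 661
20–39: 476 × 0.984 = 468
40–59: 1128 × 0.955 = 1077
60–79: 270 × 0.944 = 255
80+: 746 × 0.952 + 2105 × 0.395 = 710 + 831 = 1541
Net migration: 40–59 − 50 → 1027
Giving 661 / 468 / 1027 / 255 / 1541.
Dependents (band 0–19 + band 80+) = 661 + 1541 = 2202; working-age = 1750; ratio = 2202/1750 × 100 = 125.8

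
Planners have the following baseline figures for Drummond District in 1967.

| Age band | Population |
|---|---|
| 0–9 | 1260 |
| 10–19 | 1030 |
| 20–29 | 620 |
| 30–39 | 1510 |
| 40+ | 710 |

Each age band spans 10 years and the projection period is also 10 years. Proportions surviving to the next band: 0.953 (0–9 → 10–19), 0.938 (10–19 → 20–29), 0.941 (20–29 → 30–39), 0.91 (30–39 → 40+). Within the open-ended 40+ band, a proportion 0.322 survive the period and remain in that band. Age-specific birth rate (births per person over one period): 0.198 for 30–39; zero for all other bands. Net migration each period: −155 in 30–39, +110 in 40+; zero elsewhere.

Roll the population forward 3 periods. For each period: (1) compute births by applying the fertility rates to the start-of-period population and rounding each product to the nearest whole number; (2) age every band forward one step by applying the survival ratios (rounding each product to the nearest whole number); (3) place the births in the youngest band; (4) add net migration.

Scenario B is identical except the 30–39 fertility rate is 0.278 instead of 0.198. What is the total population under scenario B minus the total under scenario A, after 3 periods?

Period 1:
Births: 1510 × 0.198 = 299
10–19: 1260 × 0.953 = 1201
20–29: 1030 × 0.938 = 966
30–39: 620 × 0.941 = 583
40+: 1510 × 0.91 + 710 × 0.322 = 1374 + 229 = 1603
Net migration: 30–39 − 155 → 428; 40+ + 110 → 1713
Giving 299 / 1201 / 966 / 428 / 1713.
Period 2:
Births: 428 × 0.198 = 85
10–19: 299 × 0.953 = 285
20–29: 1201 × 0.938 = 1127
30–39: 966 × 0.941 = 909
40+: 428 × 0.91 + 1713 × 0.322 = 389 + 552 = 941
Net migration: 30–39 − 155 → 754; 40+ + 110 → 1051
Giving 85 / 285 / 1127 / 754 / 1051.
Period 3:
Births: 754 × 0.198 = 149
10–19: 85 × 0.953 = 81
20–29: 285 × 0.938 = 267
30–39: 1127 × 0.941 = 1061
40+: 754 × 0.91 + 1051 × 0.322 = 686 + 338 = 1024
Net migration: 30–39 − 155 → 906; 40+ + 110 → 1134
Giving 149 / 81 / 267 / 906 / 1134.
Scenario A total after 3 periods: 2537
Scenario B projection —
Period 1:
Births: 1510 × 0.278 = 420
10–19: 1260 × 0.953 = 1201
20–29: 1030 × 0.938 = 966
30–39: 620 × 0.941 = 583
40+: 1510 × 0.91 + 710 × 0.322 = 1374 + 229 = 1603
Net migration: 30–39 − 155 → 428; 40+ + 110 → 1713
Giving 420 / 1201 / 966 / 428 / 1713.
Period 2:
Births: 428 × 0.278 = 119
10–19: 420 × 0.953 = 400
20–29: 1201 × 0.938 = 1127
30–39: 966 × 0.941 = 909
40+: 428 × 0.91 + 1713 × 0.322 = 389 + 552 = 941
Net migration: 30–39 − 155 → 754; 40+ + 110 → 1051
Giving 119 / 400 / 1127 / 754 / 1051.
Period 3:
Births: 754 × 0.278 = 210
10–19: 119 × 0.953 = 113
20–29: 400 × 0.938 = 375
30–39: 1127 × 0.941 = 1061
40+: 754 × 0.91 + 1051 × 0.322 = 686 + 338 = 1024
Net migration: 30–39 − 155 → 906; 40+ + 110 → 1134
Giving 210 / 113 / 375 / 906 / 1134.
Scenario B total after 3 periods: 2738
Difference B − A = 2738 − 2537 = 201

201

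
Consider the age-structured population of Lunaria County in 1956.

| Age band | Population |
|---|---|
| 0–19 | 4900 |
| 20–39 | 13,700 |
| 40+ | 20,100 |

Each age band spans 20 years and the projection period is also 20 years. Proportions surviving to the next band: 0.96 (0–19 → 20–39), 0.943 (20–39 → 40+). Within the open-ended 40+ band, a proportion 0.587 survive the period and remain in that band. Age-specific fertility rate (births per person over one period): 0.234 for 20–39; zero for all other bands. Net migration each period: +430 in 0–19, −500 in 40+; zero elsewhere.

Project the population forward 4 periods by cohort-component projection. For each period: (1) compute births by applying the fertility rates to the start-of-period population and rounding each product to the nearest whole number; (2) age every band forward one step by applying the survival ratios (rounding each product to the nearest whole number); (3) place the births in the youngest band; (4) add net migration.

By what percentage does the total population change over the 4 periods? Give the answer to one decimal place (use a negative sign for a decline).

-72.2

— Period 1 —
Births: 13700 * 0.234 = 3206
20–39: 4900 * 0.96 = 4704
40+: 13700 * 0.943 + 20100 * 0.587 = 12919 + 11799 = 24718
Net migration: 0–19 + 430 → 3636; 40+ − 500 → 24218
Giving 3636 / 4704 / 24218.
— Period 2 —
Births: 4704 * 0.234 = 1101
20–39: 3636 * 0.96 = 3491
40+: 4704 * 0.943 + 24218 * 0.587 = 4436 + 14216 = 18652
Net migration: 0–19 + 430 → 1531; 40+ − 500 → 18152
Giving 1531 / 3491 / 18152.
— Period 3 —
Births: 3491 * 0.234 = 817
20–39: 1531 * 0.96 = 1470
40+: 3491 * 0.943 + 18152 * 0.587 = 3292 + 10655 = 13947
Net migration: 0–19 + 430 → 1247; 40+ − 500 → 13447
Giving 1247 / 1470 / 13447.
— Period 4 —
Births: 1470 * 0.234 = 344
20–39: 1247 * 0.96 = 1197
40+: 1470 * 0.943 + 13447 * 0.587 = 1386 + 7893 = 9279
Net migration: 0–19 + 430 → 774; 40+ − 500 → 8779
Giving 774 / 1197 / 8779.
Total: 38700 → 10750; change = -27950; percentage change = -72.2%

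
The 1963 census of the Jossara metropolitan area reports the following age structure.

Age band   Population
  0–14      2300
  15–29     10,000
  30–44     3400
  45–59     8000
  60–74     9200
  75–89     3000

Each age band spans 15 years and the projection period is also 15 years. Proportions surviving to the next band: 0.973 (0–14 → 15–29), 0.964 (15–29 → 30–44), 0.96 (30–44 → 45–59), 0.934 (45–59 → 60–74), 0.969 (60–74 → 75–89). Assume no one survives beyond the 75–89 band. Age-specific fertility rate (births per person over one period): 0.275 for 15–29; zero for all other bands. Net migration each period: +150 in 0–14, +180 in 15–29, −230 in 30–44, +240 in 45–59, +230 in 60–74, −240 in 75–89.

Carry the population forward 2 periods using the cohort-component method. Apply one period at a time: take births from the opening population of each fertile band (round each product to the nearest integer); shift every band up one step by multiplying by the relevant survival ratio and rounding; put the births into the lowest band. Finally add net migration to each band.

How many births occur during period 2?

665

After projecting period 1:
Births: 10000 × 0.275 = 2750
15–29: 2300 × 0.973 = 2238
30–44: 10000 × 0.964 = 9640
45–59: 3400 × 0.96 = 3264
60–74: 8000 × 0.934 = 7472
75–89: 9200 × 0.969 = 8915
Net migration: 0–14 + 150 → 2900; 15–29 + 180 → 2418; 30–44 − 230 → 9410; 45–59 + 240 → 3504; 60–74 + 230 → 7702; 75–89 − 240 → 8675
→ [2900, 2418, 9410, 3504, 7702, 8675]
After projecting period 2:
Births: 2418 × 0.275 = 665
15–29: 2900 × 0.973 = 2822
30–44: 2418 × 0.964 = 2331
45–59: 9410 × 0.96 = 9034
60–74: 3504 × 0.934 = 3273
75–89: 7702 × 0.969 = 7463
Net migration: 0–14 + 150 → 815; 15–29 + 180 → 3002; 30–44 − 230 → 2101; 45–59 + 240 → 9274; 60–74 + 230 → 3503; 75–89 − 240 → 7223
→ [815, 3002, 2101, 9274, 3503, 7223]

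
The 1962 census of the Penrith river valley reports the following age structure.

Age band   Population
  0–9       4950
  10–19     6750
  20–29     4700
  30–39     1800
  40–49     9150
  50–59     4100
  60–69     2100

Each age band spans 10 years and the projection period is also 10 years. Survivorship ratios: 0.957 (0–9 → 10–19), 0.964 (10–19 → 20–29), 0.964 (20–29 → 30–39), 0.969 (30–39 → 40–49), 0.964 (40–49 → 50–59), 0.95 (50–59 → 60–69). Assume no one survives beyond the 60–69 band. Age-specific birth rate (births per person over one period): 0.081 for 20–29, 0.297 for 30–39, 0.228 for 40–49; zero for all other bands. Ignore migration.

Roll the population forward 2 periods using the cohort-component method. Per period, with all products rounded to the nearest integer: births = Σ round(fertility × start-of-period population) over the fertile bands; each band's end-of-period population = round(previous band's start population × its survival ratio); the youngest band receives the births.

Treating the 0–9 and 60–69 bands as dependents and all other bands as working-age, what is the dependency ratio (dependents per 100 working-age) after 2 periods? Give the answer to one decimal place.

53.8

Call the groups 1 to 7, youngest first.
[period 1]
Births: 4700 × 0.081 = 381 ; 1800 × 0.297 = 535 ; 9150 × 0.228 = 2086 ⇒ total 3002
Group 2: 4950 × 0.957 = 4737
Group 3: 6750 × 0.964 = 6507
Group 4: 4700 × 0.964 = 4531
Group 5: 1800 × 0.969 = 1744
Group 6: 9150 × 0.964 = 8821
Group 7: 4100 × 0.95 = 3895
End of period: [3002, 4737, 6507, 4531, 1744, 8821, 3895]
[period 2]
Births: 6507 × 0.081 = 527 ; 4531 × 0.297 = 1346 ; 1744 × 0.228 = 398 ⇒ total 2271
Group 2: 3002 × 0.957 = 2873
Group 3: 4737 × 0.964 = 4566
Group 4: 6507 × 0.964 = 6273
Group 5: 4531 × 0.969 = 4391
Group 6: 1744 × 0.964 = 1681
Group 7: 8821 × 0.95 = 8380
End of period: [2271, 2873, 4566, 6273, 4391, 1681, 8380]
Dependents (band 0–9 + band 60–69) = 2271 + 8380 = 10651; working-age = 19784; ratio = 10651/19784 × 100 = 53.8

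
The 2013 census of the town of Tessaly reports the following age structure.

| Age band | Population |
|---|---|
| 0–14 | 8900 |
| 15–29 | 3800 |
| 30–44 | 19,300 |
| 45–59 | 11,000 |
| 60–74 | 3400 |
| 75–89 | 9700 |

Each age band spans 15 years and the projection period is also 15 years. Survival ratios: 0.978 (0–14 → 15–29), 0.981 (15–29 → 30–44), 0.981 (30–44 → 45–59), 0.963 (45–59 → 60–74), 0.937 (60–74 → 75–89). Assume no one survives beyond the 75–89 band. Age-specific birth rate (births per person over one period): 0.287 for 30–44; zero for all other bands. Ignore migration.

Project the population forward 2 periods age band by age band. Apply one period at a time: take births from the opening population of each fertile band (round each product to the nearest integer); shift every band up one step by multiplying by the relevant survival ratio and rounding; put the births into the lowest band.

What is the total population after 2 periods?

Period 1.
Births: 19300 × 0.287 = 5539
15–29: 8900 × 0.978 = 8704
30–44: 3800 × 0.981 = 3728
45–59: 19300 × 0.981 = 18933
60–74: 11000 × 0.963 = 10593
75–89: 3400 × 0.937 = 3186
End of period: [5539, 8704, 3728, 18933, 10593, 3186]
Period 2.
Births: 3728 × 0.287 = 1070
15–29: 5539 × 0.978 = 5417
30–44: 8704 × 0.981 = 8539
45–59: 3728 × 0.981 = 3657
60–74: 18933 × 0.963 = 18232
75–89: 10593 × 0.937 = 9926
End of period: [1070, 5417, 8539, 3657, 18232, 9926]
Total after period 2: 1070 + 5417 + 8539 + 3657 + 18232 + 9926 = 46841

46841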